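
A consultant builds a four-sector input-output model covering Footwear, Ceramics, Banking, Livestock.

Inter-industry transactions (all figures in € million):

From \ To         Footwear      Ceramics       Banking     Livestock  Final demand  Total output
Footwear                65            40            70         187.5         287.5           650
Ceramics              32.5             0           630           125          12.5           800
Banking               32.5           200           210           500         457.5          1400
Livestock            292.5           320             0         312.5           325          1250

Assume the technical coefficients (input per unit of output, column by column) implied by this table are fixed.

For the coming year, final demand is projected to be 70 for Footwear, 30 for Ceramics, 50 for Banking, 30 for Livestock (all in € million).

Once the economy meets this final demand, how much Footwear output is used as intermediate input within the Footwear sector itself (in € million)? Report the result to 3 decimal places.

z_11 = 12.992

Technical coefficients a_ij = z_ij / X_j:
  a_11 = 65/650 = 0.10, a_21 = 32.5/650 = 0.05, a_31 = 32.5/650 = 0.05, a_41 = 292.5/650 = 0.45
  a_12 = 40/800 = 0.05, a_22 = 0/800 = 0.00, a_32 = 200/800 = 0.25, a_42 = 320/800 = 0.40
  a_13 = 70/1400 = 0.05, a_23 = 630/1400 = 0.45, a_33 = 210/1400 = 0.15, a_43 = 0/1400 = 0.00
  a_14 = 187.5/1250 = 0.15, a_24 = 125/1250 = 0.10, a_34 = 500/1250 = 0.40, a_44 = 312.5/1250 = 0.25
I − A =
  [   0.90    -0.05    -0.05    -0.15]
  [  -0.05     1.00    -0.45    -0.10]
  [  -0.05    -0.25     0.85    -0.40]
  [  -0.45    -0.40     0.00     0.75]
Compute the cofactors C_ij = (−1)^(i+j)·(3×3 minor ij) of I−A; the adjugate is their transpose:
adj(I−A) = Cᵀ =
  [ 0.447125   0.100250   0.079375   0.145125]
  [ 0.168000   0.505500   0.277500   0.249000]
  [ 0.244125   0.309750   0.564375   0.391125]
  [ 0.357875   0.329750   0.195625   0.657375]
det(I−A) = Σ_j (I−A)_1j·C_1j = (0.90)(0.447125) + (-0.05)(0.168000) + (-0.05)(0.244125) + (-0.15)(0.357875) = 0.328125
(I − A)⁻¹ = adj(I−A) / det(I−A) ≈
  [   1.3627     0.3055     0.2419     0.4423]
  [   0.5120     1.5406     0.8457     0.7589]
  [   0.7440     0.9440     1.7200     1.1920]
  [   1.0907     1.0050     0.5962     2.0034]
First solve x = (I − A)⁻¹ d = adj(I−A)·d / det(I−A); in particular x_1 = (0.447125·70 + 0.100250·30 + 0.079375·50 + 0.145125·30) / 0.328125 = 42.62875 / 0.328125 ≈ 129.91619.
Intermediate flow from 1 to 1: z_11 = a_11 · x_1 = 0.10 × 42.62875 / 0.328125 = 4.262875 / 0.328125 ≈ 12.992.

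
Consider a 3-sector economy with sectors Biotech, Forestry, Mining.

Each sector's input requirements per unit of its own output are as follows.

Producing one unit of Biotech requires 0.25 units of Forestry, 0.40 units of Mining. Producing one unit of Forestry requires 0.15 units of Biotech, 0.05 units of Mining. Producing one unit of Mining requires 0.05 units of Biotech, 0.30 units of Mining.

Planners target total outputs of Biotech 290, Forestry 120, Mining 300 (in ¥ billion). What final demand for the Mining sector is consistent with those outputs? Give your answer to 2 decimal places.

I − A =
  [   1.00    -0.15    -0.05]
  [  -0.25     1.00     0.00]
  [  -0.40    -0.05     0.70]
d = (I − A) x:
  d_1 = (+1.00)·290 + (-0.15)·120 + (-0.05)·300 = 257.00
  d_2 = (-0.25)·290 + (+1.00)·120 + (+0.00)·300 = 47.50
  d_3 = (-0.40)·290 + (-0.05)·120 + (+0.70)·300 = 88.00

d_3 = 88.00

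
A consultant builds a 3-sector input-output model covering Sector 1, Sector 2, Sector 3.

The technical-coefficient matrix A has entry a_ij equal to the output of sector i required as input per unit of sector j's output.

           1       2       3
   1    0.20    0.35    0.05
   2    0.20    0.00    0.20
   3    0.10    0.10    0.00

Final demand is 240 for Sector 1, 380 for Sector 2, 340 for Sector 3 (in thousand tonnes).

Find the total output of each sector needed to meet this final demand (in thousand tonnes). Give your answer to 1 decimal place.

x_1 = 586.2, x_2 = 588.7, x_3 = 457.5

I − A =
  [   0.80    -0.35    -0.05]
  [  -0.20     1.00    -0.20]
  [  -0.10    -0.10     1.00]
Cofactors of I−A, C_ij = (−1)^(i+j)·(minor ij) (rows/columns in the sector order above):
  C_11 = (1.00)(1.00) − (-0.20)(-0.10) = 0.9800
  C_12 = −[(-0.20)(1.00) − (-0.20)(-0.10)] = 0.2200
  C_13 = (-0.20)(-0.10) − (1.00)(-0.10) = 0.1200
  C_21 = −[(-0.35)(1.00) − (-0.05)(-0.10)] = 0.3550
  C_22 = (0.80)(1.00) − (-0.05)(-0.10) = 0.7950
  C_23 = −[(0.80)(-0.10) − (-0.35)(-0.10)] = 0.1150
  C_31 = (-0.35)(-0.20) − (-0.05)(1.00) = 0.1200
  C_32 = −[(0.80)(-0.20) − (-0.05)(-0.20)] = 0.1700
  C_33 = (0.80)(1.00) − (-0.35)(-0.20) = 0.7300
det(I−A) = Σ_j (I−A)_1j·C_1j = (0.80)(0.9800) + (-0.35)(0.2200) + (-0.05)(0.1200) = 0.7010
adj(I−A) = Cᵀ =
  [ 0.9800   0.3550   0.1200]
  [ 0.2200   0.7950   0.1700]
  [ 0.1200   0.1150   0.7300]
(I − A)⁻¹ = adj(I−A) / det(I−A) ≈
  [   1.3980     0.5064     0.1712]
  [   0.3138     1.1341     0.2425]
  [   0.1712     0.1641     1.0414]
x = (I − A)⁻¹ d = adj(I−A)·d / det(I−A), with det(I−A) = 0.7010:
  x_1 = (0.9800·240 + 0.3550·380 + 0.1200·340) / 0.7010 = 410.90 / 0.7010 ≈ 586.2
  x_2 = (0.2200·240 + 0.7950·380 + 0.1700·340) / 0.7010 = 412.70 / 0.7010 ≈ 588.7
  x_3 = (0.1200·240 + 0.1150·380 + 0.7300·340) / 0.7010 = 320.70 / 0.7010 ≈ 457.5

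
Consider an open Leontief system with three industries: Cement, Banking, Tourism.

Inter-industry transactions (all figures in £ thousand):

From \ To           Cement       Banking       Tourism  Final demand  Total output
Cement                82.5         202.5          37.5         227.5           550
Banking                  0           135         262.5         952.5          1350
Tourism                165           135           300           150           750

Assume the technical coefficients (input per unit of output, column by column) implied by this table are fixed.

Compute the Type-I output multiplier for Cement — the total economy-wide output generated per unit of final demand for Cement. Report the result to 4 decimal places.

m_C = 2.2000

Technical coefficients a_ij = z_ij / X_j:
  a_CC = 82.5/550 = 0.15, a_BC = 0/550 = 0.00, a_TC = 165/550 = 0.30
  a_CB = 202.5/1350 = 0.15, a_BB = 135/1350 = 0.10, a_TB = 135/1350 = 0.10
  a_CT = 37.5/750 = 0.05, a_BT = 262.5/750 = 0.35, a_TT = 300/750 = 0.40
I − A =
  [   0.85    -0.15    -0.05]
  [   0.00     0.90    -0.35]
  [  -0.30    -0.10     0.60]
Cofactors of I−A, C_ij = (−1)^(i+j)·(minor ij) (rows/columns in the sector order above):
  C_11 = (0.90)(0.60) − (-0.35)(-0.10) = 0.5050
  C_12 = −[(0.00)(0.60) − (-0.35)(-0.30)] = 0.1050
  C_13 = (0.00)(-0.10) − (0.90)(-0.30) = 0.2700
  C_21 = −[(-0.15)(0.60) − (-0.05)(-0.10)] = 0.0950
  C_22 = (0.85)(0.60) − (-0.05)(-0.30) = 0.4950
  C_23 = −[(0.85)(-0.10) − (-0.15)(-0.30)] = 0.1300
  C_31 = (-0.15)(-0.35) − (-0.05)(0.90) = 0.0975
  C_32 = −[(0.85)(-0.35) − (-0.05)(0.00)] = 0.2975
  C_33 = (0.85)(0.90) − (-0.15)(0.00) = 0.7650
det(I−A) = Σ_j (I−A)_1j·C_1j = (0.85)(0.5050) + (-0.15)(0.1050) + (-0.05)(0.2700) = 0.4000
adj(I−A) = Cᵀ =
  [ 0.5050   0.0950   0.0975]
  [ 0.1050   0.4950   0.2975]
  [ 0.2700   0.1300   0.7650]
(I − A)⁻¹ = adj(I−A) / det(I−A) ≈
  [   1.26250     0.23750     0.24375]
  [   0.26250     1.23750     0.74375]
  [   0.67500     0.32500     1.91250]
The output multiplier for sector j is the column-j sum of the Leontief inverse (I − A)⁻¹ = adj(I−A) / det(I−A).
Column C of adj(I−A): (0.5050, 0.1050, 0.2700); det(I−A) = 0.4000.
m_C = (0.5050 + 0.1050 + 0.2700) / 0.4000 = 0.88 / 0.4000 = 2.2000.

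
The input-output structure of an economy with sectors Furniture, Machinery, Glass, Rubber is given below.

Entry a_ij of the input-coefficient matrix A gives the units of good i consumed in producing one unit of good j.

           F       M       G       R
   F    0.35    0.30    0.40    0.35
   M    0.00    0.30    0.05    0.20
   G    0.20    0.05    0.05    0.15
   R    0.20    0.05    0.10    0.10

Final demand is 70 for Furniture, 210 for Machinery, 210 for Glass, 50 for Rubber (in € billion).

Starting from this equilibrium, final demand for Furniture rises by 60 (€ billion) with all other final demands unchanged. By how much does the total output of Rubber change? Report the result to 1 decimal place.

Δx_R = 35.6

I − A =
  [   0.65    -0.30    -0.40    -0.35]
  [   0.00     0.70    -0.05    -0.20]
  [  -0.20    -0.05     0.95    -0.15]
  [  -0.20    -0.05    -0.10     0.90]
Compute the cofactors C_ij = (−1)^(i+j)·(3×3 minor ij) of I−A; the adjugate is their transpose:
adj(I−A) = Cᵀ =
  [ 0.574875   0.291375   0.292875   0.337125]
  [ 0.052500   0.388500   0.054750   0.115875]
  [ 0.147000   0.097125   0.342000   0.135750]
  [ 0.147000   0.097125   0.106125   0.371625]
det(I−A) = Σ_j (I−A)_1j·C_1j = (0.65)(0.574875) + (-0.30)(0.052500) + (-0.40)(0.147000) + (-0.35)(0.147000) = 0.24766875
(I − A)⁻¹ = adj(I−A) / det(I−A) ≈
  [   2.3211     1.1765     1.1825     1.3612]
  [   0.2120     1.5686     0.2211     0.4679]
  [   0.5935     0.3922     1.3809     0.5481]
  [   0.5935     0.3922     0.4285     1.5005]
Δx = (I − A)⁻¹ Δd with Δd having +60 in the Furniture component and 0 elsewhere.
So Δx_R = L_RF · (+60), where L_RF = adj(I−A)_RF / det(I−A) = 0.147000 / 0.24766875.
Δx_R = 0.147000 × (+60) / 0.24766875 = 8.82 / 0.24766875 ≈ 35.6.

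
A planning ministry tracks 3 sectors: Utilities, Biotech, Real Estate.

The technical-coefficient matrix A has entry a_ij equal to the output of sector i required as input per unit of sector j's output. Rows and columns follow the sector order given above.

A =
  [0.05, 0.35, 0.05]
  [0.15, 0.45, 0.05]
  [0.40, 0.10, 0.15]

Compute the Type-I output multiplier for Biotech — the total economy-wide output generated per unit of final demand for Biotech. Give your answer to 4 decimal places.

I − A =
  [   0.95    -0.35    -0.05]
  [  -0.15     0.55    -0.05]
  [  -0.40    -0.10     0.85]
Cofactors of I−A, C_ij = (−1)^(i+j)·(minor ij) (rows/columns in the sector order above):
  C_11 = (0.55)(0.85) − (-0.05)(-0.10) = 0.4625
  C_12 = −[(-0.15)(0.85) − (-0.05)(-0.40)] = 0.1475
  C_13 = (-0.15)(-0.10) − (0.55)(-0.40) = 0.2350
  C_21 = −[(-0.35)(0.85) − (-0.05)(-0.10)] = 0.3025
  C_22 = (0.95)(0.85) − (-0.05)(-0.40) = 0.7875
  C_23 = −[(0.95)(-0.10) − (-0.35)(-0.40)] = 0.2350
  C_31 = (-0.35)(-0.05) − (-0.05)(0.55) = 0.0450
  C_32 = −[(0.95)(-0.05) − (-0.05)(-0.15)] = 0.0550
  C_33 = (0.95)(0.55) − (-0.35)(-0.15) = 0.4700
det(I−A) = Σ_j (I−A)_1j·C_1j = (0.95)(0.4625) + (-0.35)(0.1475) + (-0.05)(0.2350) = 0.3760
adj(I−A) = Cᵀ =
  [ 0.4625   0.3025   0.0450]
  [ 0.1475   0.7875   0.0550]
  [ 0.2350   0.2350   0.4700]
(I − A)⁻¹ = adj(I−A) / det(I−A) ≈
  [   1.23005     0.80452     0.11968]
  [   0.39229     2.09441     0.14628]
  [   0.62500     0.62500     1.25000]
The output multiplier for sector j is the column-j sum of the Leontief inverse (I − A)⁻¹ = adj(I−A) / det(I−A).
Column 2 of adj(I−A): (0.3025, 0.7875, 0.2350); det(I−A) = 0.3760.
m_2 = (0.3025 + 0.7875 + 0.2350) / 0.3760 = 1.325 / 0.3760 ≈ 3.5239.

m_2 = 3.5239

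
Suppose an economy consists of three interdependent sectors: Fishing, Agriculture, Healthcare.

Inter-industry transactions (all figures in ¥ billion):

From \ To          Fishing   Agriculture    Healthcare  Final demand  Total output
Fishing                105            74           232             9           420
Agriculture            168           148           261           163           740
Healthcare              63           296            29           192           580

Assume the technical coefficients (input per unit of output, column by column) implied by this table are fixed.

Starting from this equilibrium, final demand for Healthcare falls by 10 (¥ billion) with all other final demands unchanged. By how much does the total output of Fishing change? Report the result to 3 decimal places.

Technical coefficients a_ij = z_ij / X_j:
  a_FF = 105/420 = 0.25, a_AF = 168/420 = 0.40, a_HF = 63/420 = 0.15
  a_FA = 74/740 = 0.10, a_AA = 148/740 = 0.20, a_HA = 296/740 = 0.40
  a_FH = 232/580 = 0.40, a_AH = 261/580 = 0.45, a_HH = 29/580 = 0.05
I − A =
  [   0.75    -0.10    -0.40]
  [  -0.40     0.80    -0.45]
  [  -0.15    -0.40     0.95]
Cofactors of I−A, C_ij = (−1)^(i+j)·(minor ij) (rows/columns in the sector order above):
  C_11 = (0.80)(0.95) − (-0.45)(-0.40) = 0.5800
  C_12 = −[(-0.40)(0.95) − (-0.45)(-0.15)] = 0.4475
  C_13 = (-0.40)(-0.40) − (0.80)(-0.15) = 0.2800
  C_21 = −[(-0.10)(0.95) − (-0.40)(-0.40)] = 0.2550
  C_22 = (0.75)(0.95) − (-0.40)(-0.15) = 0.6525
  C_23 = −[(0.75)(-0.40) − (-0.10)(-0.15)] = 0.3150
  C_31 = (-0.10)(-0.45) − (-0.40)(0.80) = 0.3650
  C_32 = −[(0.75)(-0.45) − (-0.40)(-0.40)] = 0.4975
  C_33 = (0.75)(0.80) − (-0.10)(-0.40) = 0.5600
det(I−A) = Σ_j (I−A)_1j·C_1j = (0.75)(0.5800) + (-0.10)(0.4475) + (-0.40)(0.2800) = 0.27825
adj(I−A) = Cᵀ =
  [ 0.5800   0.2550   0.3650]
  [ 0.4475   0.6525   0.4975]
  [ 0.2800   0.3150   0.5600]
(I − A)⁻¹ = adj(I−A) / det(I−A) ≈
  [   2.0845     0.9164     1.3118]
  [   1.6083     2.3450     1.7880]
  [   1.0063     1.1321     2.0126]
Δx = (I − A)⁻¹ Δd with Δd having -10 in the Healthcare component and 0 elsewhere.
So Δx_F = L_FH · (-10), where L_FH = adj(I−A)_FH / det(I−A) = 0.3650 / 0.27825.
Δx_F = 0.3650 × (-10) / 0.27825 = -3.65 / 0.27825 ≈ -13.118.

Δx_F = -13.118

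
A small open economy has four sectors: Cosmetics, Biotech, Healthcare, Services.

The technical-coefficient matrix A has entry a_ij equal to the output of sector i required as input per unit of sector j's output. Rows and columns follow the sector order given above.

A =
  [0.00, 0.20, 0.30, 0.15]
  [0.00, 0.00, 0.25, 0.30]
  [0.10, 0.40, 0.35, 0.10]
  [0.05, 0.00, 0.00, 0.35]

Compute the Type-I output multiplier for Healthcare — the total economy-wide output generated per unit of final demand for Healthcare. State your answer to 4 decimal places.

I − A =
  [   1.00    -0.20    -0.30    -0.15]
  [   0.00     1.00    -0.25    -0.30]
  [  -0.10    -0.40     0.65    -0.10]
  [  -0.05     0.00     0.00     0.65]
Compute the cofactors C_ij = (−1)^(i+j)·(3×3 minor ij) of I−A; the adjugate is their transpose:
adj(I−A) = Cᵀ =
  [ 0.357500   0.162500   0.227500   0.192500]
  [ 0.027250   0.396625   0.165125   0.214750]
  [ 0.076000   0.271000   0.639500   0.241000]
  [ 0.027500   0.012500   0.017500   0.515000]
det(I−A) = Σ_j (I−A)_1j·C_1j = (1.00)(0.357500) + (-0.20)(0.027250) + (-0.30)(0.076000) + (-0.15)(0.027500) = 0.325125
(I − A)⁻¹ = adj(I−A) / det(I−A) ≈
  [   1.09958     0.49981     0.69973     0.59208]
  [   0.08381     1.21992     0.50788     0.66052]
  [   0.23376     0.83353     1.96694     0.74125]
  [   0.08458     0.03845     0.05383     1.58401]
The output multiplier for sector j is the column-j sum of the Leontief inverse (I − A)⁻¹ = adj(I−A) / det(I−A).
Column H of adj(I−A): (0.227500, 0.165125, 0.639500, 0.017500); det(I−A) = 0.325125.
m_H = (0.227500 + 0.165125 + 0.639500 + 0.017500) / 0.325125 = 1.049625 / 0.325125 ≈ 3.2284.

m_H = 3.2284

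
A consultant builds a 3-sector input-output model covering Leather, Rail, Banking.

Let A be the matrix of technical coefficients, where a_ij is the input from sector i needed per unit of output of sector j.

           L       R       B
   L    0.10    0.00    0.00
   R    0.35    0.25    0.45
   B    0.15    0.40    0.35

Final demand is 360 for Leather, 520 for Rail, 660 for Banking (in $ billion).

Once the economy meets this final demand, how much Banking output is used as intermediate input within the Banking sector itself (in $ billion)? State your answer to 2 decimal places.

I − A =
  [   0.90     0.00     0.00]
  [  -0.35     0.75    -0.45]
  [  -0.15    -0.40     0.65]
Cofactors of I−A, C_ij = (−1)^(i+j)·(minor ij) (rows/columns in the sector order above):
  C_11 = (0.75)(0.65) − (-0.45)(-0.40) = 0.3075
  C_12 = −[(-0.35)(0.65) − (-0.45)(-0.15)] = 0.2950
  C_13 = (-0.35)(-0.40) − (0.75)(-0.15) = 0.2525
  C_21 = −[(0.00)(0.65) − (0.00)(-0.40)] = 0.0000
  C_22 = (0.90)(0.65) − (0.00)(-0.15) = 0.5850
  C_23 = −[(0.90)(-0.40) − (0.00)(-0.15)] = 0.3600
  C_31 = (0.00)(-0.45) − (0.00)(0.75) = 0.0000
  C_32 = −[(0.90)(-0.45) − (0.00)(-0.35)] = 0.4050
  C_33 = (0.90)(0.75) − (0.00)(-0.35) = 0.6750
det(I−A) = Σ_j (I−A)_1j·C_1j = (0.90)(0.3075) + (0.00)(0.2950) + (0.00)(0.2525) = 0.27675
adj(I−A) = Cᵀ =
  [ 0.3075   0.0000   0.0000]
  [ 0.2950   0.5850   0.4050]
  [ 0.2525   0.3600   0.6750]
(I − A)⁻¹ = adj(I−A) / det(I−A) ≈
  [   1.1111     0.0000     0.0000]
  [   1.0659     2.1138     1.4634]
  [   0.9124     1.3008     2.4390]
First solve x = (I − A)⁻¹ d = adj(I−A)·d / det(I−A); in particular x_B = (0.2525·360 + 0.3600·520 + 0.6750·660) / 0.27675 = 723.60 / 0.27675 ≈ 2614.6341.
Intermediate flow from B to B: z_BB = a_BB · x_B = 0.35 × 723.60 / 0.27675 = 253.26 / 0.27675 ≈ 915.12.

z_BB = 915.12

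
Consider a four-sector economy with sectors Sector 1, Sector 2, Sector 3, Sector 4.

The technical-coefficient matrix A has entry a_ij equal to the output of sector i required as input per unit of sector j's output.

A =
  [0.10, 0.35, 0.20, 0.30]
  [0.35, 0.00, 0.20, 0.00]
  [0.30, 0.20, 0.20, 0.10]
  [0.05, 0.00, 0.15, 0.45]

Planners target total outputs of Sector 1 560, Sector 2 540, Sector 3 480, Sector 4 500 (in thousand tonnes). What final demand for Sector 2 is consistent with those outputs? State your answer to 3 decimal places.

d_2 = 248.000

I − A =
  [   0.90    -0.35    -0.20    -0.30]
  [  -0.35     1.00    -0.20     0.00]
  [  -0.30    -0.20     0.80    -0.10]
  [  -0.05     0.00    -0.15     0.55]
d = (I − A) x:
  d_1 = (+0.90)·560 + (-0.35)·540 + (-0.20)·480 + (-0.30)·500 = 69.000
  d_2 = (-0.35)·560 + (+1.00)·540 + (-0.20)·480 + (+0.00)·500 = 248.000
  d_3 = (-0.30)·560 + (-0.20)·540 + (+0.80)·480 + (-0.10)·500 = 58.000
  d_4 = (-0.05)·560 + (+0.00)·540 + (-0.15)·480 + (+0.55)·500 = 175.000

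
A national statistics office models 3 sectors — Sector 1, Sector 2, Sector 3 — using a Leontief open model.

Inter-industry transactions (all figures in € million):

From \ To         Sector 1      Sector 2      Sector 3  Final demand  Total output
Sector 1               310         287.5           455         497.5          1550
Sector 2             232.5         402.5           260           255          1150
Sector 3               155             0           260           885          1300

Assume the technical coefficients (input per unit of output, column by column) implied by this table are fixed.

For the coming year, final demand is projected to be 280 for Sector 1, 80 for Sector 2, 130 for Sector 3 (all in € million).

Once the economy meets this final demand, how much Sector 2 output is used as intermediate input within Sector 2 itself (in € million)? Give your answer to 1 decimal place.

Technical coefficients a_ij = z_ij / X_j:
  a_11 = 310/1550 = 0.20, a_21 = 232.5/1550 = 0.15, a_31 = 155/1550 = 0.10
  a_12 = 287.5/1150 = 0.25, a_22 = 402.5/1150 = 0.35, a_32 = 0/1150 = 0.00
  a_13 = 455/1300 = 0.35, a_23 = 260/1300 = 0.20, a_33 = 260/1300 = 0.20
I − A =
  [   0.80    -0.25    -0.35]
  [  -0.15     0.65    -0.20]
  [  -0.10     0.00     0.80]
Cofactors of I−A, C_ij = (−1)^(i+j)·(minor ij) (rows/columns in the sector order above):
  C_11 = (0.65)(0.80) − (-0.20)(0.00) = 0.5200
  C_12 = −[(-0.15)(0.80) − (-0.20)(-0.10)] = 0.1400
  C_13 = (-0.15)(0.00) − (0.65)(-0.10) = 0.0650
  C_21 = −[(-0.25)(0.80) − (-0.35)(0.00)] = 0.2000
  C_22 = (0.80)(0.80) − (-0.35)(-0.10) = 0.6050
  C_23 = −[(0.80)(0.00) − (-0.25)(-0.10)] = 0.0250
  C_31 = (-0.25)(-0.20) − (-0.35)(0.65) = 0.2775
  C_32 = −[(0.80)(-0.20) − (-0.35)(-0.15)] = 0.2125
  C_33 = (0.80)(0.65) − (-0.25)(-0.15) = 0.4825
det(I−A) = Σ_j (I−A)_1j·C_1j = (0.80)(0.5200) + (-0.25)(0.1400) + (-0.35)(0.0650) = 0.35825
adj(I−A) = Cᵀ =
  [ 0.5200   0.2000   0.2775]
  [ 0.1400   0.6050   0.2125]
  [ 0.0650   0.0250   0.4825]
(I − A)⁻¹ = adj(I−A) / det(I−A) ≈
  [   1.4515     0.5583     0.7746]
  [   0.3908     1.6888     0.5932]
  [   0.1814     0.0698     1.3468]
First solve x = (I − A)⁻¹ d = adj(I−A)·d / det(I−A); in particular x_2 = (0.1400·280 + 0.6050·80 + 0.2125·130) / 0.35825 = 115.225 / 0.35825 ≈ 321.633.
Intermediate flow from 2 to 2: z_22 = a_22 · x_2 = 0.35 × 115.225 / 0.35825 = 40.32875 / 0.35825 ≈ 112.6.

z_22 = 112.6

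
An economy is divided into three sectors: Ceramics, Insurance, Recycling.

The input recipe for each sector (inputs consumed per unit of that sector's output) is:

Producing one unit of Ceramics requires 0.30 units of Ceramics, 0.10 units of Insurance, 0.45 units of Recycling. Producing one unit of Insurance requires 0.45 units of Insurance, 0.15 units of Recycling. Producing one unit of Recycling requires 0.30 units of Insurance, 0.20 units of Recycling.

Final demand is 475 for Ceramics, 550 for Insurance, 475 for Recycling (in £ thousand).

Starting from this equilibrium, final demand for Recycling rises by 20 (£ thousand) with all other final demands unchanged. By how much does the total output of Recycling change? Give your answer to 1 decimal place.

Δx_3 = 27.8

I − A =
  [   0.70     0.00     0.00]
  [  -0.10     0.55    -0.30]
  [  -0.45    -0.15     0.80]
Cofactors of I−A, C_ij = (−1)^(i+j)·(minor ij) (rows/columns in the sector order above):
  C_11 = (0.55)(0.80) − (-0.30)(-0.15) = 0.3950
  C_12 = −[(-0.10)(0.80) − (-0.30)(-0.45)] = 0.2150
  C_13 = (-0.10)(-0.15) − (0.55)(-0.45) = 0.2625
  C_21 = −[(0.00)(0.80) − (0.00)(-0.15)] = 0.0000
  C_22 = (0.70)(0.80) − (0.00)(-0.45) = 0.5600
  C_23 = −[(0.70)(-0.15) − (0.00)(-0.45)] = 0.1050
  C_31 = (0.00)(-0.30) − (0.00)(0.55) = 0.0000
  C_32 = −[(0.70)(-0.30) − (0.00)(-0.10)] = 0.2100
  C_33 = (0.70)(0.55) − (0.00)(-0.10) = 0.3850
det(I−A) = Σ_j (I−A)_1j·C_1j = (0.70)(0.3950) + (0.00)(0.2150) + (0.00)(0.2625) = 0.2765
adj(I−A) = Cᵀ =
  [ 0.3950   0.0000   0.0000]
  [ 0.2150   0.5600   0.2100]
  [ 0.2625   0.1050   0.3850]
(I − A)⁻¹ = adj(I−A) / det(I−A) ≈
  [   1.4286     0.0000     0.0000]
  [   0.7776     2.0253     0.7595]
  [   0.9494     0.3797     1.3924]
Δx = (I − A)⁻¹ Δd with Δd having +20 in the Recycling component and 0 elsewhere.
So Δx_3 = L_33 · (+20), where L_33 = adj(I−A)_33 / det(I−A) = 0.3850 / 0.2765.
Δx_3 = 0.3850 × (+20) / 0.2765 = 7.70 / 0.2765 ≈ 27.8.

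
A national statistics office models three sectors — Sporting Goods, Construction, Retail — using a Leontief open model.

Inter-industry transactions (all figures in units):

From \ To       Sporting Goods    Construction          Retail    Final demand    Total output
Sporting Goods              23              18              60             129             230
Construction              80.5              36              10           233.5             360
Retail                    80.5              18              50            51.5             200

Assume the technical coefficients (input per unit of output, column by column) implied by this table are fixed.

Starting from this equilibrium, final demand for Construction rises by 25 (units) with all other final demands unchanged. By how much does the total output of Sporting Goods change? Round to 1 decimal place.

Technical coefficients a_ij = z_ij / X_j:
  a_SS = 23/230 = 0.10, a_CS = 80.5/230 = 0.35, a_RS = 80.5/230 = 0.35
  a_SC = 18/360 = 0.05, a_CC = 36/360 = 0.10, a_RC = 18/360 = 0.05
  a_SR = 60/200 = 0.30, a_CR = 10/200 = 0.05, a_RR = 50/200 = 0.25
I − A =
  [   0.90    -0.05    -0.30]
  [  -0.35     0.90    -0.05]
  [  -0.35    -0.05     0.75]
Cofactors of I−A, C_ij = (−1)^(i+j)·(minor ij) (rows/columns in the sector order above):
  C_11 = (0.90)(0.75) − (-0.05)(-0.05) = 0.6725
  C_12 = −[(-0.35)(0.75) − (-0.05)(-0.35)] = 0.2800
  C_13 = (-0.35)(-0.05) − (0.90)(-0.35) = 0.3325
  C_21 = −[(-0.05)(0.75) − (-0.30)(-0.05)] = 0.0525
  C_22 = (0.90)(0.75) − (-0.30)(-0.35) = 0.5700
  C_23 = −[(0.90)(-0.05) − (-0.05)(-0.35)] = 0.0625
  C_31 = (-0.05)(-0.05) − (-0.30)(0.90) = 0.2725
  C_32 = −[(0.90)(-0.05) − (-0.30)(-0.35)] = 0.1500
  C_33 = (0.90)(0.90) − (-0.05)(-0.35) = 0.7925
det(I−A) = Σ_j (I−A)_1j·C_1j = (0.90)(0.6725) + (-0.05)(0.2800) + (-0.30)(0.3325) = 0.4915
adj(I−A) = Cᵀ =
  [ 0.6725   0.0525   0.2725]
  [ 0.2800   0.5700   0.1500]
  [ 0.3325   0.0625   0.7925]
(I − A)⁻¹ = adj(I−A) / det(I−A) ≈
  [   1.3683     0.1068     0.5544]
  [   0.5697     1.1597     0.3052]
  [   0.6765     0.1272     1.6124]
Δx = (I − A)⁻¹ Δd with Δd having +25 in the Construction component and 0 elsewhere.
So Δx_S = L_SC · (+25), where L_SC = adj(I−A)_SC / det(I−A) = 0.0525 / 0.4915.
Δx_S = 0.0525 × (+25) / 0.4915 = 1.3125 / 0.4915 ≈ 2.7.

Δx_S = 2.7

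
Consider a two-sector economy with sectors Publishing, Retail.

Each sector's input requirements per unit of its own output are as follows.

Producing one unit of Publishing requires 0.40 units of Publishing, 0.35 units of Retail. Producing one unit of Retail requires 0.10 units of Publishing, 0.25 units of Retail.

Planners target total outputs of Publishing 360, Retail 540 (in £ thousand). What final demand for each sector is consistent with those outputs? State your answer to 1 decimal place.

I − A =
  [   0.60    -0.10]
  [  -0.35     0.75]
d = (I − A) x:
  d_P = (+0.60)·360 + (-0.10)·540 = 162.0
  d_R = (-0.35)·360 + (+0.75)·540 = 279.0

d_P = 162.0, d_R = 279.0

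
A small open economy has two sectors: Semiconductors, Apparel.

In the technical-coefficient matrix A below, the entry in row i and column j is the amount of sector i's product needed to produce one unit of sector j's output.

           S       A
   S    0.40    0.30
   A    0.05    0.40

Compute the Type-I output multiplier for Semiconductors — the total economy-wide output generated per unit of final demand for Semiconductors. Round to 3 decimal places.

m_S = 1.884

I − A =
  [   0.60    -0.30]
  [  -0.05     0.60]
det(I−A) = (0.60)(0.60) − (-0.30)(-0.05) = 0.3450
adj(I−A) = [[0.60, 0.30], [0.05, 0.60]]
(I − A)⁻¹ = adj(I−A) / det(I−A) ≈
  [   1.7391     0.8696]
  [   0.1449     1.7391]
The output multiplier for sector j is the column-j sum of the Leontief inverse (I − A)⁻¹ = adj(I−A) / det(I−A).
Column S of adj(I−A): (0.60, 0.05); det(I−A) = 0.3450.
m_S = (0.60 + 0.05) / 0.3450 = 0.65 / 0.3450 ≈ 1.884.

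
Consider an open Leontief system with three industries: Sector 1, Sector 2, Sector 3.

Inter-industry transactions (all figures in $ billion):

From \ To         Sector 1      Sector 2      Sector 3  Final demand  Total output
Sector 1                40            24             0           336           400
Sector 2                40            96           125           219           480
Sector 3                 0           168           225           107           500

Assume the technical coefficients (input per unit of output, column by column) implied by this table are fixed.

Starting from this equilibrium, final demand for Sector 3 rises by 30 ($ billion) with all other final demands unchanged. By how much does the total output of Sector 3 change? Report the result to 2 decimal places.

Technical coefficients a_ij = z_ij / X_j:
  a_11 = 40/400 = 0.10, a_21 = 40/400 = 0.10, a_31 = 0/400 = 0.00
  a_12 = 24/480 = 0.05, a_22 = 96/480 = 0.20, a_32 = 168/480 = 0.35
  a_13 = 0/500 = 0.00, a_23 = 125/500 = 0.25, a_33 = 225/500 = 0.45
I − A =
  [   0.90    -0.05     0.00]
  [  -0.10     0.80    -0.25]
  [   0.00    -0.35     0.55]
Cofactors of I−A, C_ij = (−1)^(i+j)·(minor ij) (rows/columns in the sector order above):
  C_11 = (0.80)(0.55) − (-0.25)(-0.35) = 0.3525
  C_12 = −[(-0.10)(0.55) − (-0.25)(0.00)] = 0.0550
  C_13 = (-0.10)(-0.35) − (0.80)(0.00) = 0.0350
  C_21 = −[(-0.05)(0.55) − (0.00)(-0.35)] = 0.0275
  C_22 = (0.90)(0.55) − (0.00)(0.00) = 0.4950
  C_23 = −[(0.90)(-0.35) − (-0.05)(0.00)] = 0.3150
  C_31 = (-0.05)(-0.25) − (0.00)(0.80) = 0.0125
  C_32 = −[(0.90)(-0.25) − (0.00)(-0.10)] = 0.2250
  C_33 = (0.90)(0.80) − (-0.05)(-0.10) = 0.7150
det(I−A) = Σ_j (I−A)_1j·C_1j = (0.90)(0.3525) + (-0.05)(0.0550) + (0.00)(0.0350) = 0.3145
adj(I−A) = Cᵀ =
  [ 0.3525   0.0275   0.0125]
  [ 0.0550   0.4950   0.2250]
  [ 0.0350   0.3150   0.7150]
(I − A)⁻¹ = adj(I−A) / det(I−A) ≈
  [   1.1208     0.0874     0.0397]
  [   0.1749     1.5739     0.7154]
  [   0.1113     1.0016     2.2734]
Δx = (I − A)⁻¹ Δd with Δd having +30 in the Sector 3 component and 0 elsewhere.
So Δx_3 = L_33 · (+30), where L_33 = adj(I−A)_33 / det(I−A) = 0.7150 / 0.3145.
Δx_3 = 0.7150 × (+30) / 0.3145 = 21.45 / 0.3145 ≈ 68.20.

Δx_3 = 68.20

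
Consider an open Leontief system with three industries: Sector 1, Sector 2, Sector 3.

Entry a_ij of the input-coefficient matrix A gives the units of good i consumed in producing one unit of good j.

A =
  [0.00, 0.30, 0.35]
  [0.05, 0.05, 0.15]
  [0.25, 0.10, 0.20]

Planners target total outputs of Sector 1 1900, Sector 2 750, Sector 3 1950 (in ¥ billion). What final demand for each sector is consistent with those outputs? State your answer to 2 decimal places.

d_1 = 992.50, d_2 = 325.00, d_3 = 1010.00

I − A =
  [   1.00    -0.30    -0.35]
  [  -0.05     0.95    -0.15]
  [  -0.25    -0.10     0.80]
d = (I − A) x:
  d_1 = (+1.00)·1900 + (-0.30)·750 + (-0.35)·1950 = 992.50
  d_2 = (-0.05)·1900 + (+0.95)·750 + (-0.15)·1950 = 325.00
  d_3 = (-0.25)·1900 + (-0.10)·750 + (+0.80)·1950 = 1010.00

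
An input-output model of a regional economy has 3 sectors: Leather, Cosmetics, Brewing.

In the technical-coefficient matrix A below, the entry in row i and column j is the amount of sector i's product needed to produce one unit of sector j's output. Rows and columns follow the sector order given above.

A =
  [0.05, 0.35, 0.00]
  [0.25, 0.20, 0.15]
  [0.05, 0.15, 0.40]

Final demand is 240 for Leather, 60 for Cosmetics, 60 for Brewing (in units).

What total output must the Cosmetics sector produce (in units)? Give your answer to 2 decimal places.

x_2 = 212.25

I − A =
  [   0.95    -0.35     0.00]
  [  -0.25     0.80    -0.15]
  [  -0.05    -0.15     0.60]
Cofactors of I−A, C_ij = (−1)^(i+j)·(minor ij) (rows/columns in the sector order above):
  C_11 = (0.80)(0.60) − (-0.15)(-0.15) = 0.4575
  C_12 = −[(-0.25)(0.60) − (-0.15)(-0.05)] = 0.1575
  C_13 = (-0.25)(-0.15) − (0.80)(-0.05) = 0.0775
  C_21 = −[(-0.35)(0.60) − (0.00)(-0.15)] = 0.2100
  C_22 = (0.95)(0.60) − (0.00)(-0.05) = 0.5700
  C_23 = −[(0.95)(-0.15) − (-0.35)(-0.05)] = 0.1600
  C_31 = (-0.35)(-0.15) − (0.00)(0.80) = 0.0525
  C_32 = −[(0.95)(-0.15) − (0.00)(-0.25)] = 0.1425
  C_33 = (0.95)(0.80) − (-0.35)(-0.25) = 0.6725
det(I−A) = Σ_j (I−A)_1j·C_1j = (0.95)(0.4575) + (-0.35)(0.1575) + (0.00)(0.0775) = 0.3795
adj(I−A) = Cᵀ =
  [ 0.4575   0.2100   0.0525]
  [ 0.1575   0.5700   0.1425]
  [ 0.0775   0.1600   0.6725]
(I − A)⁻¹ = adj(I−A) / det(I−A) ≈
  [   1.2055     0.5534     0.1383]
  [   0.4150     1.5020     0.3755]
  [   0.2042     0.4216     1.7721]
x = (I − A)⁻¹ d = adj(I−A)·d / det(I−A), with det(I−A) = 0.3795:
  x_1 = (0.4575·240 + 0.2100·60 + 0.0525·60) / 0.3795 = 125.55 / 0.3795 ≈ 330.83
  x_2 = (0.1575·240 + 0.5700·60 + 0.1425·60) / 0.3795 = 80.55 / 0.3795 ≈ 212.25
  x_3 = (0.0775·240 + 0.1600·60 + 0.6725·60) / 0.3795 = 68.55 / 0.3795 ≈ 180.63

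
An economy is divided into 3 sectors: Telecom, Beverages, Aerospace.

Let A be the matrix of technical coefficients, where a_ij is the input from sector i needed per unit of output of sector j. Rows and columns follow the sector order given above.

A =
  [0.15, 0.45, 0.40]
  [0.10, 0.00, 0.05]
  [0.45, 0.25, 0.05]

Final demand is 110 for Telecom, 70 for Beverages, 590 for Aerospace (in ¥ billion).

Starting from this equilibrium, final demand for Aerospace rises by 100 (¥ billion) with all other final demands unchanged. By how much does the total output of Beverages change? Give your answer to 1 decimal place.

Δx_2 = 14.9

I − A =
  [   0.85    -0.45    -0.40]
  [  -0.10     1.00    -0.05]
  [  -0.45    -0.25     0.95]
Cofactors of I−A, C_ij = (−1)^(i+j)·(minor ij) (rows/columns in the sector order above):
  C_11 = (1.00)(0.95) − (-0.05)(-0.25) = 0.9375
  C_12 = −[(-0.10)(0.95) − (-0.05)(-0.45)] = 0.1175
  C_13 = (-0.10)(-0.25) − (1.00)(-0.45) = 0.4750
  C_21 = −[(-0.45)(0.95) − (-0.40)(-0.25)] = 0.5275
  C_22 = (0.85)(0.95) − (-0.40)(-0.45) = 0.6275
  C_23 = −[(0.85)(-0.25) − (-0.45)(-0.45)] = 0.4150
  C_31 = (-0.45)(-0.05) − (-0.40)(1.00) = 0.4225
  C_32 = −[(0.85)(-0.05) − (-0.40)(-0.10)] = 0.0825
  C_33 = (0.85)(1.00) − (-0.45)(-0.10) = 0.8050
det(I−A) = Σ_j (I−A)_1j·C_1j = (0.85)(0.9375) + (-0.45)(0.1175) + (-0.40)(0.4750) = 0.5540
adj(I−A) = Cᵀ =
  [ 0.9375   0.5275   0.4225]
  [ 0.1175   0.6275   0.0825]
  [ 0.4750   0.4150   0.8050]
(I − A)⁻¹ = adj(I−A) / det(I−A) ≈
  [   1.6922     0.9522     0.7626]
  [   0.2121     1.1327     0.1489]
  [   0.8574     0.7491     1.4531]
Δx = (I − A)⁻¹ Δd with Δd having +100 in the Aerospace component and 0 elsewhere.
So Δx_2 = L_23 · (+100), where L_23 = adj(I−A)_23 / det(I−A) = 0.0825 / 0.5540.
Δx_2 = 0.0825 × (+100) / 0.5540 = 8.25 / 0.5540 ≈ 14.9.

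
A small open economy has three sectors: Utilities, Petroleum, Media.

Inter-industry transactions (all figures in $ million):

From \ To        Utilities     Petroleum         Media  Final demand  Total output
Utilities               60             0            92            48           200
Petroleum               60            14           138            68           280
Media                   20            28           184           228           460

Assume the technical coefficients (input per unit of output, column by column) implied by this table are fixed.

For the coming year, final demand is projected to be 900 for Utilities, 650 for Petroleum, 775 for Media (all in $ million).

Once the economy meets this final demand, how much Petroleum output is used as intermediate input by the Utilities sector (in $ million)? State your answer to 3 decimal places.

z_21 = 549.221

Technical coefficients a_ij = z_ij / X_j:
  a_11 = 60/200 = 0.30, a_21 = 60/200 = 0.30, a_31 = 20/200 = 0.10
  a_12 = 0/280 = 0.00, a_22 = 14/280 = 0.05, a_32 = 28/280 = 0.10
  a_13 = 92/460 = 0.20, a_23 = 138/460 = 0.30, a_33 = 184/460 = 0.40
I − A =
  [   0.70     0.00    -0.20]
  [  -0.30     0.95    -0.30]
  [  -0.10    -0.10     0.60]
Cofactors of I−A, C_ij = (−1)^(i+j)·(minor ij) (rows/columns in the sector order above):
  C_11 = (0.95)(0.60) − (-0.30)(-0.10) = 0.5400
  C_12 = −[(-0.30)(0.60) − (-0.30)(-0.10)] = 0.2100
  C_13 = (-0.30)(-0.10) − (0.95)(-0.10) = 0.1250
  C_21 = −[(0.00)(0.60) − (-0.20)(-0.10)] = 0.0200
  C_22 = (0.70)(0.60) − (-0.20)(-0.10) = 0.4000
  C_23 = −[(0.70)(-0.10) − (0.00)(-0.10)] = 0.0700
  C_31 = (0.00)(-0.30) − (-0.20)(0.95) = 0.1900
  C_32 = −[(0.70)(-0.30) − (-0.20)(-0.30)] = 0.2700
  C_33 = (0.70)(0.95) − (0.00)(-0.30) = 0.6650
det(I−A) = Σ_j (I−A)_1j·C_1j = (0.70)(0.5400) + (0.00)(0.2100) + (-0.20)(0.1250) = 0.3530
adj(I−A) = Cᵀ =
  [ 0.5400   0.0200   0.1900]
  [ 0.2100   0.4000   0.2700]
  [ 0.1250   0.0700   0.6650]
(I − A)⁻¹ = adj(I−A) / det(I−A) ≈
  [   1.5297     0.0567     0.5382]
  [   0.5949     1.1331     0.7649]
  [   0.3541     0.1983     1.8839]
First solve x = (I − A)⁻¹ d = adj(I−A)·d / det(I−A); in particular x_1 = (0.5400·900 + 0.0200·650 + 0.1900·775) / 0.3530 = 646.25 / 0.3530 ≈ 1830.73654.
Intermediate flow from 2 to 1: z_21 = a_21 · x_1 = 0.30 × 646.25 / 0.3530 = 193.875 / 0.3530 ≈ 549.221.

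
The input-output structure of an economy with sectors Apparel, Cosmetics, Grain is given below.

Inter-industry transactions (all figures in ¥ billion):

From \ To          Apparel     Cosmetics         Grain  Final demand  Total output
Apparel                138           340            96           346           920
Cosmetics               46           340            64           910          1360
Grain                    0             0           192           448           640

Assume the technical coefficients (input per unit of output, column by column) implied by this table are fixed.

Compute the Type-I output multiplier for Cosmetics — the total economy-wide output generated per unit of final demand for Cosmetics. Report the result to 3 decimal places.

Technical coefficients a_ij = z_ij / X_j:
  a_AA = 138/920 = 0.15, a_CA = 46/920 = 0.05, a_GA = 0/920 = 0.00
  a_AC = 340/1360 = 0.25, a_CC = 340/1360 = 0.25, a_GC = 0/1360 = 0.00
  a_AG = 96/640 = 0.15, a_CG = 64/640 = 0.10, a_GG = 192/640 = 0.30
I − A =
  [   0.85    -0.25    -0.15]
  [  -0.05     0.75    -0.10]
  [   0.00     0.00     0.70]
Cofactors of I−A, C_ij = (−1)^(i+j)·(minor ij) (rows/columns in the sector order above):
  C_11 = (0.75)(0.70) − (-0.10)(0.00) = 0.5250
  C_12 = −[(-0.05)(0.70) − (-0.10)(0.00)] = 0.0350
  C_13 = (-0.05)(0.00) − (0.75)(0.00) = 0.0000
  C_21 = −[(-0.25)(0.70) − (-0.15)(0.00)] = 0.1750
  C_22 = (0.85)(0.70) − (-0.15)(0.00) = 0.5950
  C_23 = −[(0.85)(0.00) − (-0.25)(0.00)] = 0.0000
  C_31 = (-0.25)(-0.10) − (-0.15)(0.75) = 0.1375
  C_32 = −[(0.85)(-0.10) − (-0.15)(-0.05)] = 0.0925
  C_33 = (0.85)(0.75) − (-0.25)(-0.05) = 0.6250
det(I−A) = Σ_j (I−A)_1j·C_1j = (0.85)(0.5250) + (-0.25)(0.0350) + (-0.15)(0.0000) = 0.4375
adj(I−A) = Cᵀ =
  [ 0.5250   0.1750   0.1375]
  [ 0.0350   0.5950   0.0925]
  [ 0.0000   0.0000   0.6250]
(I − A)⁻¹ = adj(I−A) / det(I−A) ≈
  [   1.2000     0.4000     0.3143]
  [   0.0800     1.3600     0.2114]
  [   0.0000     0.0000     1.4286]
The output multiplier for sector j is the column-j sum of the Leontief inverse (I − A)⁻¹ = adj(I−A) / det(I−A).
Column C of adj(I−A): (0.1750, 0.5950, 0.0000); det(I−A) = 0.4375.
m_C = (0.1750 + 0.5950 + 0.0000) / 0.4375 = 0.77 / 0.4375 = 1.760.

m_C = 1.760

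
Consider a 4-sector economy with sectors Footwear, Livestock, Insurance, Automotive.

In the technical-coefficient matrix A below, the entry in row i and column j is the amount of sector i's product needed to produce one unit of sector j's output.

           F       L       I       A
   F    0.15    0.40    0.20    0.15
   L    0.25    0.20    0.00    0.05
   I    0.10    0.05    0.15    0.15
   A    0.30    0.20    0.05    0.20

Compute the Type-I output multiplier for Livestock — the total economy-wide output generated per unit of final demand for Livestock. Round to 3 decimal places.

I − A =
  [   0.85    -0.40    -0.20    -0.15]
  [  -0.25     0.80     0.00    -0.05]
  [  -0.10    -0.05     0.85    -0.15]
  [  -0.30    -0.20    -0.05     0.80]
Compute the cofactors C_ij = (−1)^(i+j)·(3×3 minor ij) of I−A; the adjugate is their transpose:
adj(I−A) = Cᵀ =
  [ 0.529375   0.308875   0.133000   0.143500]
  [ 0.181125   0.507625   0.047000   0.074500]
  [ 0.117250   0.110250   0.406000   0.105000]
  [ 0.251125   0.249625   0.087000   0.474500]
det(I−A) = Σ_j (I−A)_1j·C_1j = (0.85)(0.529375) + (-0.40)(0.181125) + (-0.20)(0.117250) + (-0.15)(0.251125) = 0.3164
(I − A)⁻¹ = adj(I−A) / det(I−A) ≈
  [   1.6731     0.9762     0.4204     0.4535]
  [   0.5725     1.6044     0.1485     0.2355]
  [   0.3706     0.3485     1.2832     0.3319]
  [   0.7937     0.7890     0.2750     1.4997]
The output multiplier for sector j is the column-j sum of the Leontief inverse (I − A)⁻¹ = adj(I−A) / det(I−A).
Column L of adj(I−A): (0.308875, 0.507625, 0.110250, 0.249625); det(I−A) = 0.3164.
m_L = (0.308875 + 0.507625 + 0.110250 + 0.249625) / 0.3164 = 1.176375 / 0.3164 ≈ 3.718.

m_L = 3.718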